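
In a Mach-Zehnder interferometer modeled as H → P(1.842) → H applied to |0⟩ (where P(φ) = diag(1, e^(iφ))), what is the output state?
(0.3661 + 0.4817i)|0⟩ + (0.6339 - 0.4817i)|1⟩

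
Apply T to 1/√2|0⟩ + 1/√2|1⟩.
1/√2|0⟩ + (1/2 + (1/2)i)|1⟩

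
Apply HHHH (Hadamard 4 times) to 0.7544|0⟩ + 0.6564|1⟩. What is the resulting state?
0.7544|0⟩ + 0.6564|1⟩

H² = I, so an even number of Hadamards cancels: H^4 = I and the state is unchanged.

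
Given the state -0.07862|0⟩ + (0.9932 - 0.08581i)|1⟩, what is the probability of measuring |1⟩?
0.9938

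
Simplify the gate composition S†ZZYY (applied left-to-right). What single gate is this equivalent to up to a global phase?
S†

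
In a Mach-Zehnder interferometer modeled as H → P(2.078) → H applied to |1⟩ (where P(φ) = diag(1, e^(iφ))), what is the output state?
(0.7429 - 0.4371i)|0⟩ + (0.2571 + 0.4371i)|1⟩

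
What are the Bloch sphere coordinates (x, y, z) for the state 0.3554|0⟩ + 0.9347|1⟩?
(0.6644, 0, -0.7474)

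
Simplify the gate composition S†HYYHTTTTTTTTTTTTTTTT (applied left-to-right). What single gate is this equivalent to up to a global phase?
S†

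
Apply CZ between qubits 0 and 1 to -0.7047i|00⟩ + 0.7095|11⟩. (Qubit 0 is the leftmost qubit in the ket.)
-0.7047i|00⟩ - 0.7095|11⟩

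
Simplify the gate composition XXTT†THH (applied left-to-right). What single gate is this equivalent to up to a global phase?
T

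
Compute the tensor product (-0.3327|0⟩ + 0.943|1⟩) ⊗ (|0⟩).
-0.3327|00⟩ + 0.943|10⟩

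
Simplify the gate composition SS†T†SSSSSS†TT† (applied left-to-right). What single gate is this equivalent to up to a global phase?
T†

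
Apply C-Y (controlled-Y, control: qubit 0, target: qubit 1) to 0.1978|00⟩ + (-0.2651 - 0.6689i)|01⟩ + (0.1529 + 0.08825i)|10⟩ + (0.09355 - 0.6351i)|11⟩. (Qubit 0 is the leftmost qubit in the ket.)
0.1978|00⟩ + (-0.2651 - 0.6689i)|01⟩ + (-0.6351 - 0.09355i)|10⟩ + (-0.08825 + 0.1529i)|11⟩

C-Y leaves the control-|0⟩ kets |00⟩, |01⟩ unchanged and applies Y to qubit 1 on the control-|1⟩ pair (|10⟩, |11⟩).
Y = [[0, -i], [i, 0]].
With a = amp(|10⟩) = (0.1529 + 0.08825i) and b = amp(|11⟩) = (0.09355 - 0.6351i):
new amp(|10⟩) = (-i)·b = (-0.6351 - 0.09355i)
new amp(|11⟩) = (i)·a = (-0.08825 + 0.1529i)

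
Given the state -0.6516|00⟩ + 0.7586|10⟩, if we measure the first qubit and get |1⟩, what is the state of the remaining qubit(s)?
|0⟩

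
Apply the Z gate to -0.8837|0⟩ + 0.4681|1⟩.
-0.8837|0⟩ - 0.4681|1⟩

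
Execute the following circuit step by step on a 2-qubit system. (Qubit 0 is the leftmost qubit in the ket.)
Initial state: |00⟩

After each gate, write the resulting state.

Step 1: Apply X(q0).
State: |10⟩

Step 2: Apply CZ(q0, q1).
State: |10⟩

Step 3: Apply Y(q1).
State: i|11⟩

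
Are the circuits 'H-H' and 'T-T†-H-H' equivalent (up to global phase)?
Yes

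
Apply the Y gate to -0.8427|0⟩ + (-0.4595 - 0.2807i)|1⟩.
(-0.2807 + 0.4595i)|0⟩ - 0.8427i|1⟩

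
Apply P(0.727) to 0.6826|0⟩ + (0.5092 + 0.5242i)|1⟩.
0.6826|0⟩ + (0.03206 + 0.7301i)|1⟩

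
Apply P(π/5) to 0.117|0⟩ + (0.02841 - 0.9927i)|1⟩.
0.117|0⟩ + (0.6065 - 0.7864i)|1⟩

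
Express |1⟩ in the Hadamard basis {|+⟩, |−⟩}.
1/√2|+⟩ - 1/√2|−⟩

With |ψ⟩ = α|0⟩ + β|1⟩, the Hadamard-basis coefficients are ⟨+|ψ⟩ = (α + β)/√2 and ⟨−|ψ⟩ = (α − β)/√2.
Here α = 0, β = 1: (α + β)/√2 = 1/√2, (α − β)/√2 = -1/√2.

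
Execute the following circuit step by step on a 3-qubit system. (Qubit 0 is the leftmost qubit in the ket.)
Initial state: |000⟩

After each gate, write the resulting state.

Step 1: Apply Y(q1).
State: i|010⟩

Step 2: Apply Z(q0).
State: i|010⟩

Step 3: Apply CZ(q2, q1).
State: i|010⟩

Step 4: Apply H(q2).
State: (1/√2)i|010⟩ + (1/√2)i|011⟩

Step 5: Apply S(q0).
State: (1/√2)i|010⟩ + (1/√2)i|011⟩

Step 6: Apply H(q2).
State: i|010⟩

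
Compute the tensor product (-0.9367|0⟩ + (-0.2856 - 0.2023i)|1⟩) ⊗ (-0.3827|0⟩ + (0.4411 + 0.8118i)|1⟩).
0.3585|00⟩ + (-0.4132 - 0.7604i)|01⟩ + (0.1093 + 0.07742i)|10⟩ + (0.03825 - 0.3211i)|11⟩

amp(|b₁b₂…⟩) = product of the factor amplitudes for bits b₁, b₂, …; only kets whose every factor amplitude is nonzero survive.
|00⟩: (-0.9367)(-0.3827) = 0.3585
|01⟩: (-0.9367)(0.4411 + 0.8118i) = (-0.4132 - 0.7604i)
|10⟩: (-0.2856 - 0.2023i)(-0.3827) = (0.1093 + 0.07742i)
|11⟩: (-0.2856 - 0.2023i)(0.4411 + 0.8118i) = (0.03825 - 0.3211i)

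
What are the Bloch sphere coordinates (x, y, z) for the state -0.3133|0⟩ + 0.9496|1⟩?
(-0.595, 0, -0.8036)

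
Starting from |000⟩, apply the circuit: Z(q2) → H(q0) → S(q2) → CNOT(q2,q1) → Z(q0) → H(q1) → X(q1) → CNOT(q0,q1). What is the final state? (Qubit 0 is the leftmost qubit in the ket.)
1/2|000⟩ + 1/2|010⟩ - 1/2|100⟩ - 1/2|110⟩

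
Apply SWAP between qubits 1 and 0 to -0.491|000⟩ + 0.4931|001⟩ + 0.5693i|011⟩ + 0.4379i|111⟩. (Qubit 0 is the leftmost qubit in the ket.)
-0.491|000⟩ + 0.4931|001⟩ + 0.5693i|101⟩ + 0.4379i|111⟩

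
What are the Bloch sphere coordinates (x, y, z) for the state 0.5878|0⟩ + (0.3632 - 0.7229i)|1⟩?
(0.427, -0.8498, -0.309)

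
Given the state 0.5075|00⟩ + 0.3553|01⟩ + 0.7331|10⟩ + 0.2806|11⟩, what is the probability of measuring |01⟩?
0.1262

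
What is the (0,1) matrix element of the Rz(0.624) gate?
0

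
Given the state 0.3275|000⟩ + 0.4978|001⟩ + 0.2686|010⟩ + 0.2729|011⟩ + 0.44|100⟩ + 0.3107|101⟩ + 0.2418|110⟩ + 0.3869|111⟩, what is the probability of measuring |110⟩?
0.05847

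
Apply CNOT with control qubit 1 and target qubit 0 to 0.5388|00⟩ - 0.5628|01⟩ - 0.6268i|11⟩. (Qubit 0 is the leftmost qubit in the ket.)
0.5388|00⟩ - 0.6268i|01⟩ - 0.5628|11⟩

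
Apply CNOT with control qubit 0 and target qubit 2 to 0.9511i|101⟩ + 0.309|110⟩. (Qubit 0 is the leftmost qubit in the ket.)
0.9511i|100⟩ + 0.309|111⟩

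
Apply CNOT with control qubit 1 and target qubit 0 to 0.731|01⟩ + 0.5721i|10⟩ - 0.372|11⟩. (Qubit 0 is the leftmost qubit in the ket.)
-0.372|01⟩ + 0.5721i|10⟩ + 0.731|11⟩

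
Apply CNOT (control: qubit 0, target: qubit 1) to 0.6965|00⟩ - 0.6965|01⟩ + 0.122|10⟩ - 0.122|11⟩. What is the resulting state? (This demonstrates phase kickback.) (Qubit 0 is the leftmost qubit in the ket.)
0.6965|00⟩ - 0.6965|01⟩ - 0.122|10⟩ + 0.122|11⟩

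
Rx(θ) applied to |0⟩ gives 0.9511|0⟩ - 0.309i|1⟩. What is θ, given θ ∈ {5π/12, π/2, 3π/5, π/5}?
π/5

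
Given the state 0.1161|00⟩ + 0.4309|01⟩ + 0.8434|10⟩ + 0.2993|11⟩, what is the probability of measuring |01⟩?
0.1857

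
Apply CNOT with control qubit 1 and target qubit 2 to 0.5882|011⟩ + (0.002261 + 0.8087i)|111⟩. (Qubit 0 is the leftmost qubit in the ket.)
0.5882|010⟩ + (0.002261 + 0.8087i)|110⟩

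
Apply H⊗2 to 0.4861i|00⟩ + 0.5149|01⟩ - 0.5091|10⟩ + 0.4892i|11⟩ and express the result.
(0.0029 + 0.4877i)|00⟩ + (-0.512 - 0.00155i)|01⟩ + (0.512 - 0.00155i)|10⟩ + (-0.0029 + 0.4877i)|11⟩

H⊗2 gives amp(|y⟩) = (1/2) Σ_x (−1)^(x·y) amp(|x⟩), where x·y is the number of positions in which both x and y have a 1.
|00⟩: (0.4861i + 0.5149 - 0.5091 + 0.4892i)/2 = (0.0029 + 0.4877i)
|01⟩: (0.4861i - 0.5149 - 0.5091 - 0.4892i)/2 = (-0.512 - 0.00155i)
|10⟩: (0.4861i + 0.5149 + 0.5091 - 0.4892i)/2 = (0.512 - 0.00155i)
|11⟩: (0.4861i - 0.5149 + 0.5091 + 0.4892i)/2 = (-0.0029 + 0.4877i)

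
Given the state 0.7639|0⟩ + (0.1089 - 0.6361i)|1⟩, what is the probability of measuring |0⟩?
0.5835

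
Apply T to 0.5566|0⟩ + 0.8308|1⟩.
0.5566|0⟩ + (0.5875 + 0.5875i)|1⟩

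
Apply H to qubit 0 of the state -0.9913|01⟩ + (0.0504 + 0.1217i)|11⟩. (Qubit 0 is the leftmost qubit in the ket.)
(-0.6653 + 0.08605i)|01⟩ + (-0.7366 - 0.08605i)|11⟩

H on qubit 0 mixes each pair of kets that differ only in qubit 0: amplitudes (a, b) of (|…0…⟩, |…1…⟩) become ((a + b)/√2, (a − b)/√2). Kets absent from the input have amplitude 0.
(|01⟩, |11⟩): (a, b) = (-0.9913, (0.0504 + 0.1217i)) → ((-0.6653 + 0.08605i), (-0.7366 - 0.08605i))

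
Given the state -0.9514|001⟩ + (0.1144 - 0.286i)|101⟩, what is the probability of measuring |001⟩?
0.9052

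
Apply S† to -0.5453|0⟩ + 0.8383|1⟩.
-0.5453|0⟩ - 0.8383i|1⟩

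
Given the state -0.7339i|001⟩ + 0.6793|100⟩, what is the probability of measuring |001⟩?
0.5386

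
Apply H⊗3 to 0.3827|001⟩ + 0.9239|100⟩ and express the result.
0.462|000⟩ + 0.1913|001⟩ + 0.462|010⟩ + 0.1913|011⟩ - 0.1913|100⟩ - 0.462|101⟩ - 0.1913|110⟩ - 0.462|111⟩

H⊗3 gives amp(|y⟩) = (1/2√2) Σ_x (−1)^(x·y) amp(|x⟩), where x·y is the number of positions in which both x and y have a 1.
|000⟩: (0.3827 + 0.9239)/(2√2) = 0.462
|001⟩: (-0.3827 + 0.9239)/(2√2) = 0.1913
|010⟩: (0.3827 + 0.9239)/(2√2) = 0.462
|011⟩: (-0.3827 + 0.9239)/(2√2) = 0.1913
|100⟩: (0.3827 - 0.9239)/(2√2) = -0.1913
|101⟩: (-0.3827 - 0.9239)/(2√2) = -0.462
|110⟩: (0.3827 - 0.9239)/(2√2) = -0.1913
|111⟩: (-0.3827 - 0.9239)/(2√2) = -0.462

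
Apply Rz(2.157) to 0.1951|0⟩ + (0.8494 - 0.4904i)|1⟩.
(0.09221 - 0.1719i)|0⟩ + (0.8336 + 0.5167i)|1⟩

Rz(2.157) = [[e^(−iθ/2), 0], [0, e^(iθ/2)]] with e^(±iθ/2) = cos(θ/2) ± i·sin(θ/2); θ = 2.157, cos(θ/2) ≈ 0.472651, sin(θ/2) ≈ 0.88125.
With a = amp(|0⟩) = 0.1951 and b = amp(|1⟩) = (0.8494 - 0.4904i):
new amp(|0⟩) = (0.472651 - 0.88125i)·a = (0.09221 - 0.1719i)
new amp(|1⟩) = (0.472651 + 0.88125i)·b = (0.8336 + 0.5167i)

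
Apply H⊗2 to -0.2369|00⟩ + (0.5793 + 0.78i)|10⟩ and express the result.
(0.1712 + 0.39i)|00⟩ + (0.1712 + 0.39i)|01⟩ + (-0.4081 - 0.39i)|10⟩ + (-0.4081 - 0.39i)|11⟩

H⊗2 gives amp(|y⟩) = (1/2) Σ_x (−1)^(x·y) amp(|x⟩), where x·y is the number of positions in which both x and y have a 1.
|00⟩: (-0.2369 + (0.5793 + 0.78i))/2 = (0.1712 + 0.39i)
|01⟩: (-0.2369 + (0.5793 + 0.78i))/2 = (0.1712 + 0.39i)
|10⟩: (-0.2369 - (0.5793 + 0.78i))/2 = (-0.4081 - 0.39i)
|11⟩: (-0.2369 - (0.5793 + 0.78i))/2 = (-0.4081 - 0.39i)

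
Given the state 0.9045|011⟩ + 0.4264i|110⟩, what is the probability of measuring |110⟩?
0.1818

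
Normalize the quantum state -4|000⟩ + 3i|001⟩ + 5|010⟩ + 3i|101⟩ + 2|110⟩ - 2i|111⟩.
-0.4887|000⟩ + 0.3665i|001⟩ + 0.6108|010⟩ + 0.3665i|101⟩ + 0.2443|110⟩ - 0.2443i|111⟩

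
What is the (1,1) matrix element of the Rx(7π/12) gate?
0.6088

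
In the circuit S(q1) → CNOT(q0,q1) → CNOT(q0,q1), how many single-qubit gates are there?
1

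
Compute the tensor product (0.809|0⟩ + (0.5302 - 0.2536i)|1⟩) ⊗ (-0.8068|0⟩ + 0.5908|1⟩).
-0.6527|00⟩ + 0.478|01⟩ + (-0.4278 + 0.2046i)|10⟩ + (0.3132 - 0.1498i)|11⟩

amp(|b₁b₂…⟩) = product of the factor amplitudes for bits b₁, b₂, …; only kets whose every factor amplitude is nonzero survive.
|00⟩: (0.809)(-0.8068) = -0.6527
|01⟩: (0.809)(0.5908) = 0.478
|10⟩: (0.5302 - 0.2536i)(-0.8068) = (-0.4278 + 0.2046i)
|11⟩: (0.5302 - 0.2536i)(0.5908) = (0.3132 - 0.1498i)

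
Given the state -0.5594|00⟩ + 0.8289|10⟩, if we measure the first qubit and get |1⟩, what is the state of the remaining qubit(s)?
|0⟩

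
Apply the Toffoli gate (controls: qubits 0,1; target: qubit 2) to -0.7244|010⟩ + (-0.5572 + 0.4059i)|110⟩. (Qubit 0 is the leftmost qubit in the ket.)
-0.7244|010⟩ + (-0.5572 + 0.4059i)|111⟩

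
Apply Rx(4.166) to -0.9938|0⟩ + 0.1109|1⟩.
(0.4871 - 0.09667i)|0⟩ + (-0.05435 + 0.8663i)|1⟩

Rx(4.166) = [[cos(θ/2), −i·sin(θ/2)], [−i·sin(θ/2), cos(θ/2)]]; θ = 4.166, cos(θ/2) ≈ -0.490099, sin(θ/2) ≈ 0.871667.
With a = amp(|0⟩) = -0.9938 and b = amp(|1⟩) = 0.1109:
new amp(|0⟩) = (-0.490099)·a + (-0.871667i)·b = (0.4871 - 0.09667i)
new amp(|1⟩) = (-0.871667i)·a + (-0.490099)·b = (-0.05435 + 0.8663i)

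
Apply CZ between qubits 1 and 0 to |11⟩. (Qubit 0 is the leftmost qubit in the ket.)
-|11⟩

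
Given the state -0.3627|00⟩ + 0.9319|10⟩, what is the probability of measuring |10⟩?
0.8684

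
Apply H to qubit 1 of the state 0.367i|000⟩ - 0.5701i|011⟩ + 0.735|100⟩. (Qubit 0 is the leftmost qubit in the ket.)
0.2595i|000⟩ - 0.4031i|001⟩ + 0.2595i|010⟩ + 0.4031i|011⟩ + 0.5197|100⟩ + 0.5197|110⟩

H on qubit 1 mixes each pair of kets that differ only in qubit 1: amplitudes (a, b) of (|…0…⟩, |…1…⟩) become ((a + b)/√2, (a − b)/√2). Kets absent from the input have amplitude 0.
(|000⟩, |010⟩): (a, b) = (0.367i, 0) → (0.2595i, 0.2595i)
(|001⟩, |011⟩): (a, b) = (0, -0.5701i) → (-0.4031i, 0.4031i)
(|100⟩, |110⟩): (a, b) = (0.735, 0) → (0.5197, 0.5197)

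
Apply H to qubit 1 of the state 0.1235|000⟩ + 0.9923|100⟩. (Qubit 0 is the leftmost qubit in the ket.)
0.08733|000⟩ + 0.08733|010⟩ + 0.7017|100⟩ + 0.7017|110⟩

H on qubit 1 mixes each pair of kets that differ only in qubit 1: amplitudes (a, b) of (|…0…⟩, |…1…⟩) become ((a + b)/√2, (a − b)/√2). Kets absent from the input have amplitude 0.
(|000⟩, |010⟩): (a, b) = (0.1235, 0) → (0.08733, 0.08733)
(|100⟩, |110⟩): (a, b) = (0.9923, 0) → (0.7017, 0.7017)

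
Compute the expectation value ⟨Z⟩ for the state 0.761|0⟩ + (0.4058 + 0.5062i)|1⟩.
0.1582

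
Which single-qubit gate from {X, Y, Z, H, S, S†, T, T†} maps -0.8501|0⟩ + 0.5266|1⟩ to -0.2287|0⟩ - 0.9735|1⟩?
H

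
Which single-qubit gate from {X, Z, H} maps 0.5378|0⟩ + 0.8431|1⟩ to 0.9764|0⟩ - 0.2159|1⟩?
H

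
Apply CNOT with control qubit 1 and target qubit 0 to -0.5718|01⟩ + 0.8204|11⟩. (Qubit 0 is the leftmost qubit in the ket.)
0.8204|01⟩ - 0.5718|11⟩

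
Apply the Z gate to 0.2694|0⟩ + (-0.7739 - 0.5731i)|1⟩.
0.2694|0⟩ + (0.7739 + 0.5731i)|1⟩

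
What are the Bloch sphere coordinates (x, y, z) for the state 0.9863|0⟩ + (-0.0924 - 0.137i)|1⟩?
(-0.1823, -0.2702, 0.9455)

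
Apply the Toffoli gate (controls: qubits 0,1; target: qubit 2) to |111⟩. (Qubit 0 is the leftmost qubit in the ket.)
|110⟩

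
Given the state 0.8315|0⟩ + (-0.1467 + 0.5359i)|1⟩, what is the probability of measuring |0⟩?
0.6914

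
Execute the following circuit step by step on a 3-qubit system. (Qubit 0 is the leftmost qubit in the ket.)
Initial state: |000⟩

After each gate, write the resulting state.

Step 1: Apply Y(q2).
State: i|001⟩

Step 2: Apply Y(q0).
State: -|101⟩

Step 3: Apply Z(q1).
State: -|101⟩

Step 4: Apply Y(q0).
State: i|001⟩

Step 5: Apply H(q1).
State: (1/√2)i|001⟩ + (1/√2)i|011⟩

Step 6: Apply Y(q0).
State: -1/√2|101⟩ - 1/√2|111⟩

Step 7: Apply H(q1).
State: -|101⟩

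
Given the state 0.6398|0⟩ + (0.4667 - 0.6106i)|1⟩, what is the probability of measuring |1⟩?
0.5906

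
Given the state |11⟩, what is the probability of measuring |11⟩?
1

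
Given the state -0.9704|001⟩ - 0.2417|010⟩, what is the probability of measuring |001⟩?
0.9417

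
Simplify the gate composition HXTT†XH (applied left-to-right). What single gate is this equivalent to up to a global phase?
I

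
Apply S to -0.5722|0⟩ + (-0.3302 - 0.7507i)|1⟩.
-0.5722|0⟩ + (0.7507 - 0.3302i)|1⟩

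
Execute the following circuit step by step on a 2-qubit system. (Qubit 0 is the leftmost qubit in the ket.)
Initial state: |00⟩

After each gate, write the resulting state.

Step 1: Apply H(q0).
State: 1/√2|00⟩ + 1/√2|10⟩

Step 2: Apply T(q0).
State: 1/√2|00⟩ + (1/2 + (1/2)i)|10⟩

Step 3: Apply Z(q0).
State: 1/√2|00⟩ + (-1/2 - (1/2)i)|10⟩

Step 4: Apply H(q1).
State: 1/2|00⟩ + 1/2|01⟩ + (-1/√8 - (1/√8)i)|10⟩ + (-1/√8 - (1/√8)i)|11⟩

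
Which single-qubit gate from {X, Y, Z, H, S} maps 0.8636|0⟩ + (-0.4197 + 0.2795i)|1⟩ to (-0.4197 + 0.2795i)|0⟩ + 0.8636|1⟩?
X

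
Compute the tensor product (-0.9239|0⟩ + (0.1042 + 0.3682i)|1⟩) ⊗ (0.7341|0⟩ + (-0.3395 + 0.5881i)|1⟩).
-0.6782|00⟩ + (0.3137 - 0.5433i)|01⟩ + (0.07649 + 0.2703i)|10⟩ + (-0.2519 - 0.06372i)|11⟩

amp(|b₁b₂…⟩) = product of the factor amplitudes for bits b₁, b₂, …; only kets whose every factor amplitude is nonzero survive.
|00⟩: (-0.9239)(0.7341) = -0.6782
|01⟩: (-0.9239)(-0.3395 + 0.5881i) = (0.3137 - 0.5433i)
|10⟩: (0.1042 + 0.3682i)(0.7341) = (0.07649 + 0.2703i)
|11⟩: (0.1042 + 0.3682i)(-0.3395 + 0.5881i) = (-0.2519 - 0.06372i)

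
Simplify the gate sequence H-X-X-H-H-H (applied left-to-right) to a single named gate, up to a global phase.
I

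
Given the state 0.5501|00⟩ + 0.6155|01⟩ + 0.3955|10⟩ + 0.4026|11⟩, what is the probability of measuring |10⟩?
0.1564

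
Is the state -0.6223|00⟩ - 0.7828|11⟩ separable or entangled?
Entangled

Writing the state as a|00⟩ + b|01⟩ + c|10⟩ + d|11⟩, it is a product state iff ad − bc = 0.
Here (a, b, c, d) = (-0.6223, 0, 0, -0.7828): ad − bc = (-0.6223)(-0.7828) − (0)(0) = 0.4871 ≠ 0, so the state is entangled.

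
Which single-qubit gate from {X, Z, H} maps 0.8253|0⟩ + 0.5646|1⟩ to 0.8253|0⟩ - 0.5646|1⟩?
Z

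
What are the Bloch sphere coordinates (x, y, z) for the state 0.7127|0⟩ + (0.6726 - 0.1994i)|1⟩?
(0.9587, -0.2842, 0.01579)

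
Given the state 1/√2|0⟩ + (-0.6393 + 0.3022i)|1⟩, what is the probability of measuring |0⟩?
1/2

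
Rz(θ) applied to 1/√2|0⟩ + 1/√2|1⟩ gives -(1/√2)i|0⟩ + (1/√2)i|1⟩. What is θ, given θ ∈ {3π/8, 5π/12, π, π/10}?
π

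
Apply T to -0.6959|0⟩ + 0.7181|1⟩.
-0.6959|0⟩ + (0.5078 + 0.5078i)|1⟩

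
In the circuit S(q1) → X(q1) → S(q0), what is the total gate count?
3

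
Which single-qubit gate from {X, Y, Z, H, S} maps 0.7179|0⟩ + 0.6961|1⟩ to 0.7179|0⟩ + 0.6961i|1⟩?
S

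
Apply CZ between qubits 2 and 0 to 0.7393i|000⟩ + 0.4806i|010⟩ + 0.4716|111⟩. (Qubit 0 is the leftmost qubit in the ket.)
0.7393i|000⟩ + 0.4806i|010⟩ - 0.4716|111⟩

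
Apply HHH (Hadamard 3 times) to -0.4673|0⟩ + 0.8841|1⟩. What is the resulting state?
0.2947|0⟩ - 0.9556|1⟩

H² = I, so H^3 = H: a single Hadamard. With (a, b) = (-0.4673, 0.8841), H gives ((a + b)/√2, (a − b)/√2) = (0.2947, -0.9556).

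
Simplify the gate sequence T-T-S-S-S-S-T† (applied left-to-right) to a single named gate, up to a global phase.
T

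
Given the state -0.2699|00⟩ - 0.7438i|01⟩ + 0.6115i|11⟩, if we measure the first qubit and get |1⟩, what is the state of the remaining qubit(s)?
i|1⟩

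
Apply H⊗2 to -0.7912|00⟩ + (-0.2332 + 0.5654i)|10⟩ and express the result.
(-0.5122 + 0.2827i)|00⟩ + (-0.5122 + 0.2827i)|01⟩ + (-0.279 - 0.2827i)|10⟩ + (-0.279 - 0.2827i)|11⟩

H⊗2 gives amp(|y⟩) = (1/2) Σ_x (−1)^(x·y) amp(|x⟩), where x·y is the number of positions in which both x and y have a 1.
|00⟩: (-0.7912 + (-0.2332 + 0.5654i))/2 = (-0.5122 + 0.2827i)
|01⟩: (-0.7912 + (-0.2332 + 0.5654i))/2 = (-0.5122 + 0.2827i)
|10⟩: (-0.7912 - (-0.2332 + 0.5654i))/2 = (-0.279 - 0.2827i)
|11⟩: (-0.7912 - (-0.2332 + 0.5654i))/2 = (-0.279 - 0.2827i)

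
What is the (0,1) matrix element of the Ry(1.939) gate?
-0.8246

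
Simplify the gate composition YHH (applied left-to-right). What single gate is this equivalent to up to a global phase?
Y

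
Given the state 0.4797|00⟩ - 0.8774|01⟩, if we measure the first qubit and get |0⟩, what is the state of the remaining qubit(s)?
0.4797|0⟩ - 0.8774|1⟩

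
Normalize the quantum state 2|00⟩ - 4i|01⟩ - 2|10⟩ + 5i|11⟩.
0.2857|00⟩ - 0.5714i|01⟩ - 0.2857|10⟩ + 0.7143i|11⟩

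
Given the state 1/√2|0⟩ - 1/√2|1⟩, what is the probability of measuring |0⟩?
1/2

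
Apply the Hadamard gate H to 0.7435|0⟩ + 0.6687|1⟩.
0.9986|0⟩ + 0.05289|1⟩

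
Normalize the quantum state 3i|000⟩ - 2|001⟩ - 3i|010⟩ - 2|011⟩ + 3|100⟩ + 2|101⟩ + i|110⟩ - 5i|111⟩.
0.3721i|000⟩ - 0.2481|001⟩ - 0.3721i|010⟩ - 0.2481|011⟩ + 0.3721|100⟩ + 0.2481|101⟩ + 0.124i|110⟩ - 0.6202i|111⟩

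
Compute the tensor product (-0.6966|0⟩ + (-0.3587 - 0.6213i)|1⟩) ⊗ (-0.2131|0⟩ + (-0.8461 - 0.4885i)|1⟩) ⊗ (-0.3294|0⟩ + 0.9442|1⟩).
-0.0489|000⟩ + 0.1402|001⟩ + (-0.1941 - 0.1121i)|010⟩ + (0.5565 + 0.3213i)|011⟩ + (-0.02518 - 0.04361i)|100⟩ + (0.07217 + 0.125i)|101⟩ + (0.000002958 - 0.2309i)|110⟩ + (-0.000008479 + 0.6618i)|111⟩

amp(|b₁b₂…⟩) = product of the factor amplitudes for bits b₁, b₂, …; only kets whose every factor amplitude is nonzero survive.
|000⟩: (-0.6966)(-0.2131)(-0.3294) = -0.0489
|001⟩: (-0.6966)(-0.2131)(0.9442) = 0.1402
|010⟩: (-0.6966)(-0.8461 - 0.4885i)(-0.3294) = (-0.1941 - 0.1121i)
|011⟩: (-0.6966)(-0.8461 - 0.4885i)(0.9442) = (0.5565 + 0.3213i)
|100⟩: (-0.3587 - 0.6213i)(-0.2131)(-0.3294) = (-0.02518 - 0.04361i)
|101⟩: (-0.3587 - 0.6213i)(-0.2131)(0.9442) = (0.07217 + 0.125i)
|110⟩: (-0.3587 - 0.6213i)(-0.8461 - 0.4885i)(-0.3294) = (0.000002958 - 0.2309i)
|111⟩: (-0.3587 - 0.6213i)(-0.8461 - 0.4885i)(0.9442) = (-0.000008479 + 0.6618i)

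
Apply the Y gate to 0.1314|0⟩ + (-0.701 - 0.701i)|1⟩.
(-0.701 + 0.701i)|0⟩ + 0.1314i|1⟩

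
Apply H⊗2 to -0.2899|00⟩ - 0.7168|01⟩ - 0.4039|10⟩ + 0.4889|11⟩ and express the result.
-0.4609|00⟩ - 0.233|01⟩ - 0.5459|10⟩ + 0.6599|11⟩

H⊗2 gives amp(|y⟩) = (1/2) Σ_x (−1)^(x·y) amp(|x⟩), where x·y is the number of positions in which both x and y have a 1.
|00⟩: (-0.2899 - 0.7168 - 0.4039 + 0.4889)/2 = -0.4609
|01⟩: (-0.2899 + 0.7168 - 0.4039 - 0.4889)/2 = -0.233
|10⟩: (-0.2899 - 0.7168 + 0.4039 - 0.4889)/2 = -0.5459
|11⟩: (-0.2899 + 0.7168 + 0.4039 + 0.4889)/2 = 0.6599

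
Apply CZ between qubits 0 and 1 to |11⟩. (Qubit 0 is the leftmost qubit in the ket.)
-|11⟩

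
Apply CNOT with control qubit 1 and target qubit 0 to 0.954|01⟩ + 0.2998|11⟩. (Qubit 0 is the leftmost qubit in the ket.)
0.2998|01⟩ + 0.954|11⟩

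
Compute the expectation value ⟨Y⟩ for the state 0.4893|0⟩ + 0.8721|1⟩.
0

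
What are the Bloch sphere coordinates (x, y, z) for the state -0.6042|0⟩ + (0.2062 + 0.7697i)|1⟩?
(-0.2492, -0.9301, -0.2699)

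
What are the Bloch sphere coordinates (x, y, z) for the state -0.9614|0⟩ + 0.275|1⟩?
(-0.5288, 0, 0.8487)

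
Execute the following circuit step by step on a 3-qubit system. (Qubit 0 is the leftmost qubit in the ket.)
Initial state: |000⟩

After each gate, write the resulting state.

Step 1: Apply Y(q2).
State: i|001⟩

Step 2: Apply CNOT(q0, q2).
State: i|001⟩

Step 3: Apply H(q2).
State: (1/√2)i|000⟩ - (1/√2)i|001⟩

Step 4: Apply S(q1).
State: (1/√2)i|000⟩ - (1/√2)i|001⟩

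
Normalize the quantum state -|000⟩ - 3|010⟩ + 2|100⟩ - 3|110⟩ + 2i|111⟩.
-0.1925|000⟩ - 1/√3|010⟩ + 0.3849|100⟩ - 1/√3|110⟩ + 0.3849i|111⟩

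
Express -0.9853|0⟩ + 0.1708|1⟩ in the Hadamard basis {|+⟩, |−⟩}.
-0.5759|+⟩ - 0.8175|−⟩

With |ψ⟩ = α|0⟩ + β|1⟩, the Hadamard-basis coefficients are ⟨+|ψ⟩ = (α + β)/√2 and ⟨−|ψ⟩ = (α − β)/√2.
Here α = -0.9853, β = 0.1708: (α + β)/√2 = -0.5759, (α − β)/√2 = -0.8175.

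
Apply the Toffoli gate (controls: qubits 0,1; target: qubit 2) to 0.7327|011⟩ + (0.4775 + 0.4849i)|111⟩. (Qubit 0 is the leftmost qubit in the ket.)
0.7327|011⟩ + (0.4775 + 0.4849i)|110⟩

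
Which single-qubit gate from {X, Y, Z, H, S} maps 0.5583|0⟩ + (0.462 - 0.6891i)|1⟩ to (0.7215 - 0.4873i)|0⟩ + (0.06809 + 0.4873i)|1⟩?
H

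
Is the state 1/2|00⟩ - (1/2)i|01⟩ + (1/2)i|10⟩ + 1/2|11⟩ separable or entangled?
Separable

Writing the state as a|00⟩ + b|01⟩ + c|10⟩ + d|11⟩, it is a product state iff ad − bc = 0.
Here (a, b, c, d) = (1/2, -(1/2)i, (1/2)i, 1/2): ad − bc = (1/2)(1/2) − (-(1/2)i)((1/2)i) = 0, so the state is separable.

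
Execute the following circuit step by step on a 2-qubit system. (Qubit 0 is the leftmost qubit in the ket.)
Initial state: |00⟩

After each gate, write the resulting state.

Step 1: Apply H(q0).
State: 1/√2|00⟩ + 1/√2|10⟩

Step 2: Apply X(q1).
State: 1/√2|01⟩ + 1/√2|11⟩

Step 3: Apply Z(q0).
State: 1/√2|01⟩ - 1/√2|11⟩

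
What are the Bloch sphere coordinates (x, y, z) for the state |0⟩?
(0, 0, 1)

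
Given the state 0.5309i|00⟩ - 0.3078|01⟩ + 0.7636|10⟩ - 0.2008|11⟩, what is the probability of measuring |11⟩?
0.04032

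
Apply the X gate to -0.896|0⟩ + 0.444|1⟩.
0.444|0⟩ - 0.896|1⟩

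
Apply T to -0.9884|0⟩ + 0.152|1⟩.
-0.9884|0⟩ + (0.1075 + 0.1075i)|1⟩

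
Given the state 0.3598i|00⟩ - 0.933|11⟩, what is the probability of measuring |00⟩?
0.1295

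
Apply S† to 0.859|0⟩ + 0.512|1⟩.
0.859|0⟩ - 0.512i|1⟩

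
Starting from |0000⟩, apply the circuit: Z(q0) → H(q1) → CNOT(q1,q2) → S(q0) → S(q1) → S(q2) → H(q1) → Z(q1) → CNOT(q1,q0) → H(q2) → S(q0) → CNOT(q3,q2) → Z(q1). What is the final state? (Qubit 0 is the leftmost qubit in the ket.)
1/√2|0010⟩ + (1/√2)i|1100⟩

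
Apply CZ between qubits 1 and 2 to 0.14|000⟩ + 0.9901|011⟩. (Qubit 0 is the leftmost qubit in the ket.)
0.14|000⟩ - 0.9901|011⟩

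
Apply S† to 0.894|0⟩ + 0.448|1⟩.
0.894|0⟩ - 0.448i|1⟩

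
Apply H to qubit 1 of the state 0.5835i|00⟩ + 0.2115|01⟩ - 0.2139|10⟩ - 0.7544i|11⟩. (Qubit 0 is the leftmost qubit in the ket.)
(0.1496 + 0.4126i)|00⟩ + (-0.1496 + 0.4126i)|01⟩ + (-0.1513 - 0.5334i)|10⟩ + (-0.1513 + 0.5334i)|11⟩

H on qubit 1 mixes each pair of kets that differ only in qubit 1: amplitudes (a, b) of (|…0…⟩, |…1…⟩) become ((a + b)/√2, (a − b)/√2). Kets absent from the input have amplitude 0.
(|00⟩, |01⟩): (a, b) = (0.5835i, 0.2115) → ((0.1496 + 0.4126i), (-0.1496 + 0.4126i))
(|10⟩, |11⟩): (a, b) = (-0.2139, -0.7544i) → ((-0.1513 - 0.5334i), (-0.1513 + 0.5334i))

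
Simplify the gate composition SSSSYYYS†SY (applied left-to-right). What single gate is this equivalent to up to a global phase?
I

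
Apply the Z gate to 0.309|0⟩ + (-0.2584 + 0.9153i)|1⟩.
0.309|0⟩ + (0.2584 - 0.9153i)|1⟩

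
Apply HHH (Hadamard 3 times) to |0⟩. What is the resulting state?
1/√2|0⟩ + 1/√2|1⟩

H² = I, so H^3 = H: a single Hadamard. With (a, b) = (1, 0), H gives ((a + b)/√2, (a − b)/√2) = (1/√2, 1/√2).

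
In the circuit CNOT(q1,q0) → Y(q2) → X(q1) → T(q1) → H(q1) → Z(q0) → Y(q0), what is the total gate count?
7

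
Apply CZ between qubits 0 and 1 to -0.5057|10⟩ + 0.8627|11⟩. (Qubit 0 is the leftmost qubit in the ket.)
-0.5057|10⟩ - 0.8627|11⟩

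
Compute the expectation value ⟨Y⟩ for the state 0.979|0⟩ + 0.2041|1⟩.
0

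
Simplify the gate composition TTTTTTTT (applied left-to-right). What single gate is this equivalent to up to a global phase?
I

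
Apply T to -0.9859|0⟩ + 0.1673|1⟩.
-0.9859|0⟩ + (0.1183 + 0.1183i)|1⟩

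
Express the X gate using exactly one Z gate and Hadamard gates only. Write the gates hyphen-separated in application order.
H-Z-H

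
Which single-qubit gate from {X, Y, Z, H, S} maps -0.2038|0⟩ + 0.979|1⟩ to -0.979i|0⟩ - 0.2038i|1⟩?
Y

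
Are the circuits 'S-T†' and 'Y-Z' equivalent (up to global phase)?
No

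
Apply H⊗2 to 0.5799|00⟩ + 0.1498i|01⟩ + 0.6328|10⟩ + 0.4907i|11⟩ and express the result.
(0.6064 + 0.3203i)|00⟩ + (0.6064 - 0.3203i)|01⟩ + (-0.02645 - 0.1705i)|10⟩ + (-0.02645 + 0.1705i)|11⟩

H⊗2 gives amp(|y⟩) = (1/2) Σ_x (−1)^(x·y) amp(|x⟩), where x·y is the number of positions in which both x and y have a 1.
|00⟩: (0.5799 + 0.1498i + 0.6328 + 0.4907i)/2 = (0.6064 + 0.3203i)
|01⟩: (0.5799 - 0.1498i + 0.6328 - 0.4907i)/2 = (0.6064 - 0.3203i)
|10⟩: (0.5799 + 0.1498i - 0.6328 - 0.4907i)/2 = (-0.02645 - 0.1705i)
|11⟩: (0.5799 - 0.1498i - 0.6328 + 0.4907i)/2 = (-0.02645 + 0.1705i)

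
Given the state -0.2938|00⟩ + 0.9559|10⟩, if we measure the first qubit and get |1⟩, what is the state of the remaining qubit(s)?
|0⟩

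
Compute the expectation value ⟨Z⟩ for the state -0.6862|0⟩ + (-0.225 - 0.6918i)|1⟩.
-0.05834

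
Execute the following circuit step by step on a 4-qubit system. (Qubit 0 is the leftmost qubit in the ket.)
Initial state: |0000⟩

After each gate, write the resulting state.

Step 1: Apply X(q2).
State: |0010⟩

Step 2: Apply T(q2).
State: (1/√2 + (1/√2)i)|0010⟩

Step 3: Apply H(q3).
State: (1/2 + (1/2)i)|0010⟩ + (1/2 + (1/2)i)|0011⟩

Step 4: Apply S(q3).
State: (1/2 + (1/2)i)|0010⟩ + (-1/2 + (1/2)i)|0011⟩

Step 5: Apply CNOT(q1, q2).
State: (1/2 + (1/2)i)|0010⟩ + (-1/2 + (1/2)i)|0011⟩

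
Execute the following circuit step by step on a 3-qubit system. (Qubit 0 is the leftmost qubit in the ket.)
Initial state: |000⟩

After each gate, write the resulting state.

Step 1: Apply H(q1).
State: 1/√2|000⟩ + 1/√2|010⟩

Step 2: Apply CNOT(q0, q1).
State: 1/√2|000⟩ + 1/√2|010⟩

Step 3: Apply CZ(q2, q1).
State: 1/√2|000⟩ + 1/√2|010⟩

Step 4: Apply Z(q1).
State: 1/√2|000⟩ - 1/√2|010⟩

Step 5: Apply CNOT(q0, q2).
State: 1/√2|000⟩ - 1/√2|010⟩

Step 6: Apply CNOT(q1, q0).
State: 1/√2|000⟩ - 1/√2|110⟩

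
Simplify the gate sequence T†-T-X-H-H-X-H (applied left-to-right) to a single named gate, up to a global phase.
H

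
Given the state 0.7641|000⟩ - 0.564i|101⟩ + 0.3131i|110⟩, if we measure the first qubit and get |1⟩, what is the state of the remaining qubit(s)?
-0.8743i|01⟩ + 0.4854i|10⟩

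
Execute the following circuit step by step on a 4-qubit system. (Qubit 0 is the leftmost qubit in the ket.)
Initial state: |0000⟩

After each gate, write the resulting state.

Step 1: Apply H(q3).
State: 1/√2|0000⟩ + 1/√2|0001⟩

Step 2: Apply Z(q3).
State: 1/√2|0000⟩ - 1/√2|0001⟩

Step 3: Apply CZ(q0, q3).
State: 1/√2|0000⟩ - 1/√2|0001⟩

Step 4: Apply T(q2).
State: 1/√2|0000⟩ - 1/√2|0001⟩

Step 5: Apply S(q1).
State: 1/√2|0000⟩ - 1/√2|0001⟩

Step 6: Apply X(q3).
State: -1/√2|0000⟩ + 1/√2|0001⟩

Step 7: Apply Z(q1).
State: -1/√2|0000⟩ + 1/√2|0001⟩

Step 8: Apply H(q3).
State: -|0001⟩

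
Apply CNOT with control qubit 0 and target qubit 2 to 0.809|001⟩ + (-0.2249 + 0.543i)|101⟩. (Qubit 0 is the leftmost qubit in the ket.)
0.809|001⟩ + (-0.2249 + 0.543i)|100⟩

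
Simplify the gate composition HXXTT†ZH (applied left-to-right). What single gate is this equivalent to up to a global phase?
X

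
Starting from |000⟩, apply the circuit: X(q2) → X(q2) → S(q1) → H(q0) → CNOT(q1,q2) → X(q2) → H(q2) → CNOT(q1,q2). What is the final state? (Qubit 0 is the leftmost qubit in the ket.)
1/2|000⟩ - 1/2|001⟩ + 1/2|100⟩ - 1/2|101⟩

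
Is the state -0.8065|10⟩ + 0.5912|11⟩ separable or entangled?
Separable

Writing the state as a|00⟩ + b|01⟩ + c|10⟩ + d|11⟩, it is a product state iff ad − bc = 0.
Here (a, b, c, d) = (0, 0, -0.8065, 0.5912): ad − bc = (0)(0.5912) − (0)(-0.8065) = 0, so the state is separable.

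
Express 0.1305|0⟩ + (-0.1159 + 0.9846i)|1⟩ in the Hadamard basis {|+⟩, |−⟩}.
(0.01032 + 0.6962i)|+⟩ + (0.1742 - 0.6962i)|−⟩

With |ψ⟩ = α|0⟩ + β|1⟩, the Hadamard-basis coefficients are ⟨+|ψ⟩ = (α + β)/√2 and ⟨−|ψ⟩ = (α − β)/√2.
Here α = 0.1305, β = (-0.1159 + 0.9846i): (α + β)/√2 = (0.01032 + 0.6962i), (α − β)/√2 = (0.1742 - 0.6962i).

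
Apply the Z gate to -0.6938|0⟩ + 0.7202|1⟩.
-0.6938|0⟩ - 0.7202|1⟩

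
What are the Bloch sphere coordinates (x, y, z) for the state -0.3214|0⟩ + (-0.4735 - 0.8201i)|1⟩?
(0.3044, 0.5272, -0.7935)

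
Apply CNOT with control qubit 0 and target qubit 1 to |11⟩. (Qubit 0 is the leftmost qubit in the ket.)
|10⟩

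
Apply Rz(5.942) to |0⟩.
(-0.9855 - 0.1698i)|0⟩

Rz(5.942) = [[e^(−iθ/2), 0], [0, e^(iθ/2)]] with e^(±iθ/2) = cos(θ/2) ± i·sin(θ/2); θ = 5.942, cos(θ/2) ≈ -0.985484, sin(θ/2) ≈ 0.169766.
With a = amp(|0⟩) = 1 and b = amp(|1⟩) = 0:
new amp(|0⟩) = (-0.985484 - 0.169766i)·a = (-0.9855 - 0.1698i)
new amp(|1⟩) = (-0.985484 + 0.169766i)·b = 0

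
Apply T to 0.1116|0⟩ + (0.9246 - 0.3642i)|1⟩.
0.1116|0⟩ + (0.9113 + 0.3963i)|1⟩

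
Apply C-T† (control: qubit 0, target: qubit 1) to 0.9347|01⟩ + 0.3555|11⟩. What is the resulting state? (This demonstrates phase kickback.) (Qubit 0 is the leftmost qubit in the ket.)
0.9347|01⟩ + (0.2514 - 0.2514i)|11⟩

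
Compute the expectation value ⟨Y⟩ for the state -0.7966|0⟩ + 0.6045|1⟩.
0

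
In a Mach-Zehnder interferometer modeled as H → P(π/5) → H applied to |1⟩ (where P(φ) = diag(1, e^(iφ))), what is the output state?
(0.09549 - 0.2939i)|0⟩ + (0.9045 + 0.2939i)|1⟩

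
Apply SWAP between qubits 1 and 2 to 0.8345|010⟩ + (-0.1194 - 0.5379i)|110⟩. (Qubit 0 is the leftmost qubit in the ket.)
0.8345|001⟩ + (-0.1194 - 0.5379i)|101⟩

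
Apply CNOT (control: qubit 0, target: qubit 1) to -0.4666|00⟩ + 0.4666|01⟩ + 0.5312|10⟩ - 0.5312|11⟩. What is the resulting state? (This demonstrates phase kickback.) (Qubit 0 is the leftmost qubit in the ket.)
-0.4666|00⟩ + 0.4666|01⟩ - 0.5312|10⟩ + 0.5312|11⟩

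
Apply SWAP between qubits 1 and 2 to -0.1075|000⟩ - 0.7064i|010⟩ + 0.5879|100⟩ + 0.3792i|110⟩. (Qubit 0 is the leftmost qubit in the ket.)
-0.1075|000⟩ - 0.7064i|001⟩ + 0.5879|100⟩ + 0.3792i|101⟩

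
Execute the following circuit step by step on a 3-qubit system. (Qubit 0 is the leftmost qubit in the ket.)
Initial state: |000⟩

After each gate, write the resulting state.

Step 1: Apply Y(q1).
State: i|010⟩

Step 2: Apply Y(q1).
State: |000⟩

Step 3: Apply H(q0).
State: 1/√2|000⟩ + 1/√2|100⟩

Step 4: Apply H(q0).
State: |000⟩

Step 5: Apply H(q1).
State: 1/√2|000⟩ + 1/√2|010⟩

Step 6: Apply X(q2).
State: 1/√2|001⟩ + 1/√2|011⟩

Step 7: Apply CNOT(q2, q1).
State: 1/√2|001⟩ + 1/√2|011⟩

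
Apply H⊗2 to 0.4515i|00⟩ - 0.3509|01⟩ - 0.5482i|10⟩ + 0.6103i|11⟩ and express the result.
(-0.1755 + 0.2568i)|00⟩ + (0.1755 - 0.3535i)|01⟩ + (-0.1755 + 0.1947i)|10⟩ + (0.1755 + 0.805i)|11⟩

H⊗2 gives amp(|y⟩) = (1/2) Σ_x (−1)^(x·y) amp(|x⟩), where x·y is the number of positions in which both x and y have a 1.
|00⟩: (0.4515i - 0.3509 - 0.5482i + 0.6103i)/2 = (-0.1755 + 0.2568i)
|01⟩: (0.4515i + 0.3509 - 0.5482i - 0.6103i)/2 = (0.1755 - 0.3535i)
|10⟩: (0.4515i - 0.3509 + 0.5482i - 0.6103i)/2 = (-0.1755 + 0.1947i)
|11⟩: (0.4515i + 0.3509 + 0.5482i + 0.6103i)/2 = (0.1755 + 0.805i)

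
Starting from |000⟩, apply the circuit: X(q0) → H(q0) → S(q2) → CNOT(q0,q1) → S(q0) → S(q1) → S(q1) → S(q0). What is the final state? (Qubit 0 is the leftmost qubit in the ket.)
1/√2|000⟩ - 1/√2|110⟩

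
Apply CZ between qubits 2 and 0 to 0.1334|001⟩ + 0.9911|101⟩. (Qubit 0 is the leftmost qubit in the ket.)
0.1334|001⟩ - 0.9911|101⟩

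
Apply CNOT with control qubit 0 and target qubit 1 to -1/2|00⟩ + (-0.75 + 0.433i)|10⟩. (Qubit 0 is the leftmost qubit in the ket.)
-1/2|00⟩ + (-0.75 + 0.433i)|11⟩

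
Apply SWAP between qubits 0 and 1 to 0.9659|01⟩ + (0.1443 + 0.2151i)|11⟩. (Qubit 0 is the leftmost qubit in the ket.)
0.9659|10⟩ + (0.1443 + 0.2151i)|11⟩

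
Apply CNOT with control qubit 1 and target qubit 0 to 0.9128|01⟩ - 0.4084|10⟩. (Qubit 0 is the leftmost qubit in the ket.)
-0.4084|10⟩ + 0.9128|11⟩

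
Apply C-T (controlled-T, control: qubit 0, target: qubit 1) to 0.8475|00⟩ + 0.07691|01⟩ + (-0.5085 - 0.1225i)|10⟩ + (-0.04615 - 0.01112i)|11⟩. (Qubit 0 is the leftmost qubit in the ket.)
0.8475|00⟩ + 0.07691|01⟩ + (-0.5085 - 0.1225i)|10⟩ + (-0.02477 - 0.0405i)|11⟩

C-T leaves the control-|0⟩ kets |00⟩, |01⟩ unchanged and applies T to qubit 1 on the control-|1⟩ pair (|10⟩, |11⟩).
T = [[1, 0], [0, (1/√2 + (1/√2)i)]].
With a = amp(|10⟩) = (-0.5085 - 0.1225i) and b = amp(|11⟩) = (-0.04615 - 0.01112i):
new amp(|10⟩) = (1)·a = (-0.5085 - 0.1225i)
new amp(|11⟩) = (1/√2 + (1/√2)i)·b = (-0.02477 - 0.0405i)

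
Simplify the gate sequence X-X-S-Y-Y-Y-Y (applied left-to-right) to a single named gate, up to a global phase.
S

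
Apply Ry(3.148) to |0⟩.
-0.003204|0⟩ + |1⟩

Ry(3.148) = [[cos(θ/2), −sin(θ/2)], [sin(θ/2), cos(θ/2)]]; θ = 3.148, cos(θ/2) ≈ -0.00320367, sin(θ/2) ≈ 0.999995.
With a = amp(|0⟩) = 1 and b = amp(|1⟩) = 0:
new amp(|0⟩) = (-0.00320367)·a + (-0.999995)·b = -0.003204
new amp(|1⟩) = (0.999995)·a + (-0.00320367)·b = 1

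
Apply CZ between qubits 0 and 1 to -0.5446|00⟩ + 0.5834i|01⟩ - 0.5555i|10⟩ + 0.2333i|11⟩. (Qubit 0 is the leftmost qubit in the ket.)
-0.5446|00⟩ + 0.5834i|01⟩ - 0.5555i|10⟩ - 0.2333i|11⟩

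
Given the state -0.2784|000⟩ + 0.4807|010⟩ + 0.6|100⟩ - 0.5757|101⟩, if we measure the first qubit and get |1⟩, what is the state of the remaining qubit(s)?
0.7216|00⟩ - 0.6923|01⟩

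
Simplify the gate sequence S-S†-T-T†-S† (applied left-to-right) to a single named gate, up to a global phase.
S†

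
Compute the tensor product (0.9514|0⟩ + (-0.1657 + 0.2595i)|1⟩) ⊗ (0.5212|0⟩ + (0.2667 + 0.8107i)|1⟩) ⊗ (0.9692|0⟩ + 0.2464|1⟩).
0.4806|000⟩ + 0.1222|001⟩ + (0.2459 + 0.7475i)|010⟩ + (0.06252 + 0.19i)|011⟩ + (-0.0837 + 0.1311i)|100⟩ + (-0.02128 + 0.03333i)|101⟩ + (-0.2467 - 0.06312i)|110⟩ + (-0.06273 - 0.01605i)|111⟩

amp(|b₁b₂…⟩) = product of the factor amplitudes for bits b₁, b₂, …; only kets whose every factor amplitude is nonzero survive.
|000⟩: (0.9514)(0.5212)(0.9692) = 0.4806
|001⟩: (0.9514)(0.5212)(0.2464) = 0.1222
|010⟩: (0.9514)(0.2667 + 0.8107i)(0.9692) = (0.2459 + 0.7475i)
|011⟩: (0.9514)(0.2667 + 0.8107i)(0.2464) = (0.06252 + 0.19i)
|100⟩: (-0.1657 + 0.2595i)(0.5212)(0.9692) = (-0.0837 + 0.1311i)
|101⟩: (-0.1657 + 0.2595i)(0.5212)(0.2464) = (-0.02128 + 0.03333i)
|110⟩: (-0.1657 + 0.2595i)(0.2667 + 0.8107i)(0.9692) = (-0.2467 - 0.06312i)
|111⟩: (-0.1657 + 0.2595i)(0.2667 + 0.8107i)(0.2464) = (-0.06273 - 0.01605i)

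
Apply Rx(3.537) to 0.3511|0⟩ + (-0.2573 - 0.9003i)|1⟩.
(-0.9517 + 0.2523i)|0⟩ + (0.05054 - 0.1674i)|1⟩

Rx(3.537) = [[cos(θ/2), −i·sin(θ/2)], [−i·sin(θ/2), cos(θ/2)]]; θ = 3.537, cos(θ/2) ≈ -0.196418, sin(θ/2) ≈ 0.98052.
With a = amp(|0⟩) = 0.3511 and b = amp(|1⟩) = (-0.2573 - 0.9003i):
new amp(|0⟩) = (-0.196418)·a + (-0.98052i)·b = (-0.9517 + 0.2523i)
new amp(|1⟩) = (-0.98052i)·a + (-0.196418)·b = (0.05054 - 0.1674i)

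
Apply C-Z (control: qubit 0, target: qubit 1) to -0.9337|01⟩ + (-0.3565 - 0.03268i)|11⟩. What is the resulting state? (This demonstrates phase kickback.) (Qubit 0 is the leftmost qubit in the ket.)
-0.9337|01⟩ + (0.3565 + 0.03268i)|11⟩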